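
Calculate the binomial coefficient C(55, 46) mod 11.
0

Using Lucas' theorem:
Write n=55 and k=46 in base 11:
n in base 11: [5, 0]
k in base 11: [4, 2]
C(55,46) mod 11 = ∏ C(n_i, k_i) mod 11
Digit binomials (mod 11): C(5,4) = 5; C(0,2) = 0 (k_i > n_i)
Product: 5 × 0 = 0 ≡ 0 (mod 11)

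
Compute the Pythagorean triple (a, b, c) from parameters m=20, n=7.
(351, 280, 449)

Euclid's formula: a = m² - n², b = 2mn, c = m² + n²
m = 20, n = 7
a = 20² - 7² = 400 - 49 = 351
b = 2 × 20 × 7 = 280
c = 20² + 7² = 400 + 49 = 449
Verification: 351² + 280² = 123201 + 78400 = 201601 = 449² ✓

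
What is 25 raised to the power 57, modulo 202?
179

Repeated squaring. Binary of 57 = 111001.
25^1 ≡ 25 (mod 202); 25^2 ≡ 19 (mod 202); 25^4 ≡ 159 (mod 202); 25^8 ≡ 31 (mod 202); 25^16 ≡ 153 (mod 202); 25^32 ≡ 179 (mod 202)
25^57 = 25^1 × 25^8 × 25^16 × 25^32 ≡ 179 (mod 202)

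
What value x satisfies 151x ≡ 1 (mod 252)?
247

gcd(151, 252) = 1, so the inverse exists.
Extended Euclidean algorithm on (252, 151):
252 = 1 × 151 + 101  ⟹  101 = (1)·252 + (-1)·151
151 = 1 × 101 + 50  ⟹  50 = (-1)·252 + (2)·151
101 = 2 × 50 + 1  ⟹  1 = (3)·252 + (-5)·151
So (-5)·151 ≡ 1 (mod 252), i.e. 151^(-1) ≡ -5 ≡ 247 (mod 252).
Check: 151 × 247 = 37297 ≡ 1 (mod 252)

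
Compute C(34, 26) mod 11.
0

Using Lucas' theorem:
Write n=34 and k=26 in base 11:
n in base 11: [3, 1]
k in base 11: [2, 4]
C(34,26) mod 11 = ∏ C(n_i, k_i) mod 11
Digit binomials (mod 11): C(3,2) = 3; C(1,4) = 0 (k_i > n_i)
Product: 3 × 0 = 0 ≡ 0 (mod 11)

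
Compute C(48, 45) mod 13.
6

Using Lucas' theorem:
Write n=48 and k=45 in base 13:
n in base 13: [3, 9]
k in base 13: [3, 6]
C(48,45) mod 13 = ∏ C(n_i, k_i) mod 13
Digit binomials (mod 13): C(3,3) = 1; C(9,6) = 84 ≡ 6
Product: 1 × 6 = 6 ≡ 6 (mod 13)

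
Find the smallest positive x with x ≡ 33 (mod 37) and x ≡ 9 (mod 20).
329

Using Chinese Remainder Theorem:
M = 37 × 20 = 740
M1 = 20, M2 = 37
y1 = 20^(-1) mod 37 = 13
y2 = 37^(-1) mod 20 = 13
x = (33×20×13 + 9×37×13) mod 740 = 329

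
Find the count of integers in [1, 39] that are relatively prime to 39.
24

39 = 3 × 13
φ(n) = n × ∏(1 - 1/p) for each prime p dividing n
φ(39) = 39 × (1 - 1/3) × (1 - 1/13) = 24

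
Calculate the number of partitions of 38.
26015

p(n) counts ways to write n as a sum of positive integers (order ignored).
Euler's pentagonal recurrence: p(k) = p(k-1) + p(k-2) - p(k-5) - p(k-7) + p(k-12) + p(k-15) - ... (offsets j(3j∓1)/2, signs ++--, p(0)=1, p(<0)=0).
DP table for k = 0..37: p(0)=1, p(1)=1, p(2)=2, p(3)=3, p(4)=5, p(5)=7, p(6)=11, p(7)=15, p(8)=22, p(9)=30, p(10)=42, p(11)=56, p(12)=77, p(13)=101, p(14)=135, p(15)=176, p(16)=231, p(17)=297, p(18)=385, p(19)=490, p(20)=627, p(21)=792, p(22)=1002, p(23)=1255, p(24)=1575, p(25)=1958, p(26)=2436, p(27)=3010, p(28)=3718, p(29)=4565, p(30)=5604, p(31)=6842, p(32)=8349, p(33)=10143, p(34)=12310, p(35)=14883, p(36)=17977, p(37)=21637.
Final step: p(38) = p(37) + p(36) - p(33) - p(31) + p(26) + p(23) - p(16) - p(12) + p(3)
= 21637 + 17977 - 10143 - 6842 + 2436 + 1255 - 231 - 77 + 3
= 26015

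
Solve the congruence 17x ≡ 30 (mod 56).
x ≡ 38 (mod 56)

gcd(17, 56) = 1, which divides 30, so solutions exist.
Find 17^(-1) mod 56 by the extended Euclidean algorithm:
56 = 3 × 17 + 5  ⟹  5 = (1)·56 + (-3)·17
17 = 3 × 5 + 2  ⟹  2 = (-3)·56 + (10)·17
5 = 2 × 2 + 1  ⟹  1 = (7)·56 + (-23)·17
So (-23)·17 ≡ 1 (mod 56), i.e. 17^(-1) ≡ -23 ≡ 33 (mod 56).
x ≡ 33 × 30 = 990 ≡ 38 (mod 56).
Check: 17 × 38 = 646 ≡ 30 (mod 56).
Unique solution: x ≡ 38 (mod 56)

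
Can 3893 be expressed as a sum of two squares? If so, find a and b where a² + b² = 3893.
7² + 62² (a=7, b=62)

Factorization: 3893 = 17 × 229
By Fermat: n is sum of two squares iff every prime p ≡ 3 (mod 4) appears to even power.
All primes ≡ 3 (mod 4) appear to even power.
Search a = 0, 1, 2, … for 3893 - a² a perfect square: first hit at a = 7: 3893 - 49 = 3844 = 62².
3893 = 7² + 62² = 49 + 3844 ✓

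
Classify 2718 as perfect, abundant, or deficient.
abundant

Proper divisors of 2718: sum = 1 + 2 + 3 + 6 + 9 + 18 + 151 + 302 + 453 + 906 + 1359 = 3210
Since 3210 > 2718, 2718 is abundant.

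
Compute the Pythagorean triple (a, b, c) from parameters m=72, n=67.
(695, 9648, 9673)

Euclid's formula: a = m² - n², b = 2mn, c = m² + n²
m = 72, n = 67
a = 72² - 67² = 5184 - 4489 = 695
b = 2 × 72 × 67 = 9648
c = 72² + 67² = 5184 + 4489 = 9673
Verification: 695² + 9648² = 483025 + 93083904 = 93566929 = 9673² ✓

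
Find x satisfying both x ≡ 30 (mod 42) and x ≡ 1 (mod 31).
156

Using Chinese Remainder Theorem:
M = 42 × 31 = 1302
M1 = 31, M2 = 42
y1 = 31^(-1) mod 42 = 19
y2 = 42^(-1) mod 31 = 17
x = (30×31×19 + 1×42×17) mod 1302 = 156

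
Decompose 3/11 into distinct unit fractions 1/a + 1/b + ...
1/4 + 1/44

Greedy algorithm:
3/11: ceiling(11/3) = 4, use 1/4
1/44: ceiling(44/1) = 44, use 1/44
Result: 3/11 = 1/4 + 1/44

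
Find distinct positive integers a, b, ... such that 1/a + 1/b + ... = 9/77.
1/9 + 1/174 + 1/40194

Greedy algorithm:
9/77: ceiling(77/9) = 9, use 1/9
4/693: ceiling(693/4) = 174, use 1/174
1/40194: ceiling(40194/1) = 40194, use 1/40194
Result: 9/77 = 1/9 + 1/174 + 1/40194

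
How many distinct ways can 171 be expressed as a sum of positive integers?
301384802048

p(n) counts ways to write n as a sum of positive integers (order ignored).
Euler's pentagonal recurrence: p(k) = p(k-1) + p(k-2) - p(k-5) - p(k-7) + p(k-12) + p(k-15) - ... (offsets j(3j∓1)/2, signs ++--, p(0)=1, p(<0)=0).
DP table for k = 0..170: p(0)=1, p(1)=1, p(2)=2, p(3)=3, p(4)=5, p(5)=7, p(6)=11, p(7)=15, p(8)=22, p(9)=30, p(10)=42, p(11)=56, p(12)=77, p(13)=101, p(14)=135, p(15)=176, p(16)=231, p(17)=297, p(18)=385, p(19)=490, p(20)=627, p(21)=792, p(22)=1002, p(23)=1255, p(24)=1575, p(25)=1958, p(26)=2436, p(27)=3010, p(28)=3718, p(29)=4565, p(30)=5604, p(31)=6842, p(32)=8349, p(33)=10143, p(34)=12310, p(35)=14883, p(36)=17977, p(37)=21637, p(38)=26015, p(39)=31185, p(40)=37338, p(41)=44583, p(42)=53174, p(43)=63261, p(44)=75175, p(45)=89134, p(46)=105558, p(47)=124754, p(48)=147273, p(49)=173525, p(50)=204226, p(51)=239943, p(52)=281589, p(53)=329931, p(54)=386155, p(55)=451276, p(56)=526823, p(57)=614154, p(58)=715220, p(59)=831820, p(60)=966467, p(61)=1121505, p(62)=1300156, p(63)=1505499, p(64)=1741630, p(65)=2012558, p(66)=2323520, p(67)=2679689, p(68)=3087735, p(69)=3554345, p(70)=4087968, p(71)=4697205, p(72)=5392783, p(73)=6185689, p(74)=7089500, p(75)=8118264, p(76)=9289091, p(77)=10619863, p(78)=12132164, p(79)=13848650, p(80)=15796476, p(81)=18004327, p(82)=20506255, p(83)=23338469, p(84)=26543660, p(85)=30167357, p(86)=34262962, p(87)=38887673, p(88)=44108109, p(89)=49995925, p(90)=56634173, p(91)=64112359, p(92)=72533807, p(93)=82010177, p(94)=92669720, p(95)=104651419, p(96)=118114304, p(97)=133230930, p(98)=150198136, p(99)=169229875, p(100)=190569292, p(101)=214481126, p(102)=241265379, p(103)=271248950, p(104)=304801365, p(105)=342325709, p(106)=384276336, p(107)=431149389, p(108)=483502844, p(109)=541946240, p(110)=607163746, p(111)=679903203, p(112)=761002156, p(113)=851376628, p(114)=952050665, p(115)=1064144451, p(116)=1188908248, p(117)=1327710076, p(118)=1482074143, p(119)=1653668665, p(120)=1844349560, p(121)=2056148051, p(122)=2291320912, p(123)=2552338241, p(124)=2841940500, p(125)=3163127352, p(126)=3519222692, p(127)=3913864295, p(128)=4351078600, p(129)=4835271870, p(130)=5371315400, p(131)=5964539504, p(132)=6620830889, p(133)=7346629512, p(134)=8149040695, p(135)=9035836076, p(136)=10015581680, p(137)=11097645016, p(138)=12292341831, p(139)=13610949895, p(140)=15065878135, p(141)=16670689208, p(142)=18440293320, p(143)=20390982757, p(144)=22540654445, p(145)=24908858009, p(146)=27517052599, p(147)=30388671978, p(148)=33549419497, p(149)=37027355200, p(150)=40853235313, p(151)=45060624582, p(152)=49686288421, p(153)=54770336324, p(154)=60356673280, p(155)=66493182097, p(156)=73232243759, p(157)=80630964769, p(158)=88751778802, p(159)=97662728555, p(160)=107438159466, p(161)=118159068427, p(162)=129913904637, p(163)=142798995930, p(164)=156919475295, p(165)=172389800255, p(166)=189334822579, p(167)=207890420102, p(168)=228204732751, p(169)=250438925115, p(170)=274768617130.
Final step: p(171) = p(170) + p(169) - p(166) - p(164) + p(159) + p(156) - p(149) - p(145) + p(136) + p(131) - p(120) - p(114) + p(101) + p(94) - p(79) - p(71) + p(54) + p(45) - p(26) - p(16)
= 274768617130 + 250438925115 - 189334822579 - 156919475295 + 97662728555 + 73232243759 - 37027355200 - 24908858009 + 10015581680 + 5964539504 - 1844349560 - 952050665 + 214481126 + 92669720 - 13848650 - 4697205 + 386155 + 89134 - 2436 - 231
= 301384802048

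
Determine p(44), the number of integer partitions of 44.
75175

p(n) counts ways to write n as a sum of positive integers (order ignored).
Euler's pentagonal recurrence: p(k) = p(k-1) + p(k-2) - p(k-5) - p(k-7) + p(k-12) + p(k-15) - ... (offsets j(3j∓1)/2, signs ++--, p(0)=1, p(<0)=0).
DP table for k = 0..43: p(0)=1, p(1)=1, p(2)=2, p(3)=3, p(4)=5, p(5)=7, p(6)=11, p(7)=15, p(8)=22, p(9)=30, p(10)=42, p(11)=56, p(12)=77, p(13)=101, p(14)=135, p(15)=176, p(16)=231, p(17)=297, p(18)=385, p(19)=490, p(20)=627, p(21)=792, p(22)=1002, p(23)=1255, p(24)=1575, p(25)=1958, p(26)=2436, p(27)=3010, p(28)=3718, p(29)=4565, p(30)=5604, p(31)=6842, p(32)=8349, p(33)=10143, p(34)=12310, p(35)=14883, p(36)=17977, p(37)=21637, p(38)=26015, p(39)=31185, p(40)=37338, p(41)=44583, p(42)=53174, p(43)=63261.
Final step: p(44) = p(43) + p(42) - p(39) - p(37) + p(32) + p(29) - p(22) - p(18) + p(9) + p(4)
= 63261 + 53174 - 31185 - 21637 + 8349 + 4565 - 1002 - 385 + 30 + 5
= 75175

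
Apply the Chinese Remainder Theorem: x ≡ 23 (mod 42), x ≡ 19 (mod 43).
191

Using Chinese Remainder Theorem:
M = 42 × 43 = 1806
M1 = 43, M2 = 42
y1 = 43^(-1) mod 42 = 1
y2 = 42^(-1) mod 43 = 42
x = (23×43×1 + 19×42×42) mod 1806 = 191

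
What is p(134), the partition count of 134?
8149040695

p(n) counts ways to write n as a sum of positive integers (order ignored).
Euler's pentagonal recurrence: p(k) = p(k-1) + p(k-2) - p(k-5) - p(k-7) + p(k-12) + p(k-15) - ... (offsets j(3j∓1)/2, signs ++--, p(0)=1, p(<0)=0).
DP table for k = 0..133: p(0)=1, p(1)=1, p(2)=2, p(3)=3, p(4)=5, p(5)=7, p(6)=11, p(7)=15, p(8)=22, p(9)=30, p(10)=42, p(11)=56, p(12)=77, p(13)=101, p(14)=135, p(15)=176, p(16)=231, p(17)=297, p(18)=385, p(19)=490, p(20)=627, p(21)=792, p(22)=1002, p(23)=1255, p(24)=1575, p(25)=1958, p(26)=2436, p(27)=3010, p(28)=3718, p(29)=4565, p(30)=5604, p(31)=6842, p(32)=8349, p(33)=10143, p(34)=12310, p(35)=14883, p(36)=17977, p(37)=21637, p(38)=26015, p(39)=31185, p(40)=37338, p(41)=44583, p(42)=53174, p(43)=63261, p(44)=75175, p(45)=89134, p(46)=105558, p(47)=124754, p(48)=147273, p(49)=173525, p(50)=204226, p(51)=239943, p(52)=281589, p(53)=329931, p(54)=386155, p(55)=451276, p(56)=526823, p(57)=614154, p(58)=715220, p(59)=831820, p(60)=966467, p(61)=1121505, p(62)=1300156, p(63)=1505499, p(64)=1741630, p(65)=2012558, p(66)=2323520, p(67)=2679689, p(68)=3087735, p(69)=3554345, p(70)=4087968, p(71)=4697205, p(72)=5392783, p(73)=6185689, p(74)=7089500, p(75)=8118264, p(76)=9289091, p(77)=10619863, p(78)=12132164, p(79)=13848650, p(80)=15796476, p(81)=18004327, p(82)=20506255, p(83)=23338469, p(84)=26543660, p(85)=30167357, p(86)=34262962, p(87)=38887673, p(88)=44108109, p(89)=49995925, p(90)=56634173, p(91)=64112359, p(92)=72533807, p(93)=82010177, p(94)=92669720, p(95)=104651419, p(96)=118114304, p(97)=133230930, p(98)=150198136, p(99)=169229875, p(100)=190569292, p(101)=214481126, p(102)=241265379, p(103)=271248950, p(104)=304801365, p(105)=342325709, p(106)=384276336, p(107)=431149389, p(108)=483502844, p(109)=541946240, p(110)=607163746, p(111)=679903203, p(112)=761002156, p(113)=851376628, p(114)=952050665, p(115)=1064144451, p(116)=1188908248, p(117)=1327710076, p(118)=1482074143, p(119)=1653668665, p(120)=1844349560, p(121)=2056148051, p(122)=2291320912, p(123)=2552338241, p(124)=2841940500, p(125)=3163127352, p(126)=3519222692, p(127)=3913864295, p(128)=4351078600, p(129)=4835271870, p(130)=5371315400, p(131)=5964539504, p(132)=6620830889, p(133)=7346629512.
Final step: p(134) = p(133) + p(132) - p(129) - p(127) + p(122) + p(119) - p(112) - p(108) + p(99) + p(94) - p(83) - p(77) + p(64) + p(57) - p(42) - p(34) + p(17) + p(8)
= 7346629512 + 6620830889 - 4835271870 - 3913864295 + 2291320912 + 1653668665 - 761002156 - 483502844 + 169229875 + 92669720 - 23338469 - 10619863 + 1741630 + 614154 - 53174 - 12310 + 297 + 22
= 8149040695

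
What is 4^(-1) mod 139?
35

gcd(4, 139) = 1, so the inverse exists.
Extended Euclidean algorithm on (139, 4):
139 = 34 × 4 + 3  ⟹  3 = (1)·139 + (-34)·4
4 = 1 × 3 + 1  ⟹  1 = (-1)·139 + (35)·4
So (35)·4 ≡ 1 (mod 139), i.e. 4^(-1) ≡ 35 (mod 139).
Check: 4 × 35 = 140 ≡ 1 (mod 139)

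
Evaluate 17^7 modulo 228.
5

Repeated squaring. Binary of 7 = 111.
17^1 ≡ 17 (mod 228); 17^2 ≡ 61 (mod 228); 17^4 ≡ 73 (mod 228)
17^7 = 17^1 × 17^2 × 17^4 ≡ 5 (mod 228)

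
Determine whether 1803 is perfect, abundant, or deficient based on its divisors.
deficient

Proper divisors of 1803: sum = 1 + 3 + 601 = 605
Since 605 < 1803, 1803 is deficient.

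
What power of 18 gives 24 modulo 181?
163

Baby-step giant-step with step n = ⌈√181⌉ = 14.
Baby steps 18^j mod 181 (j:value) for j=0..13: 0:1, 1:18, 2:143, 3:40, 4:177, 5:109, 6:152, 7:21, 8:16, 9:107, 10:116, 11:97, 12:117, 13:115.
Giant-step multiplier: 18^(-14) ≡ 18^(180-14) = 18^166 ≡ 55 (mod 181).
Giant steps γ_i = 24·55^i mod 181: γ_0=24, γ_1=53, γ_2=19, γ_3=140, γ_4=98, γ_5=141, γ_6=153, γ_7=89, γ_8=8, γ_9=78, γ_10=127, γ_11=107 (in table at j=9).
x = i·n + j = 11·14 + 9 = 163.
Check: 18^163 ≡ 24 (mod 181).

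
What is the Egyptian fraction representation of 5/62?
1/13 + 1/269 + 1/216814

Greedy algorithm:
5/62: ceiling(62/5) = 13, use 1/13
3/806: ceiling(806/3) = 269, use 1/269
1/216814: ceiling(216814/1) = 216814, use 1/216814
Result: 5/62 = 1/13 + 1/269 + 1/216814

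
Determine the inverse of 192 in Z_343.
159

gcd(192, 343) = 1, so the inverse exists.
Extended Euclidean algorithm on (343, 192):
343 = 1 × 192 + 151  ⟹  151 = (1)·343 + (-1)·192
192 = 1 × 151 + 41  ⟹  41 = (-1)·343 + (2)·192
151 = 3 × 41 + 28  ⟹  28 = (4)·343 + (-7)·192
41 = 1 × 28 + 13  ⟹  13 = (-5)·343 + (9)·192
28 = 2 × 13 + 2  ⟹  2 = (14)·343 + (-25)·192
13 = 6 × 2 + 1  ⟹  1 = (-89)·343 + (159)·192
So (159)·192 ≡ 1 (mod 343), i.e. 192^(-1) ≡ 159 (mod 343).
Check: 192 × 159 = 30528 ≡ 1 (mod 343)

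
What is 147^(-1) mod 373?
203

gcd(147, 373) = 1, so the inverse exists.
Extended Euclidean algorithm on (373, 147):
373 = 2 × 147 + 79  ⟹  79 = (1)·373 + (-2)·147
147 = 1 × 79 + 68  ⟹  68 = (-1)·373 + (3)·147
79 = 1 × 68 + 11  ⟹  11 = (2)·373 + (-5)·147
68 = 6 × 11 + 2  ⟹  2 = (-13)·373 + (33)·147
11 = 5 × 2 + 1  ⟹  1 = (67)·373 + (-170)·147
So (-170)·147 ≡ 1 (mod 373), i.e. 147^(-1) ≡ -170 ≡ 203 (mod 373).
Check: 147 × 203 = 29841 ≡ 1 (mod 373)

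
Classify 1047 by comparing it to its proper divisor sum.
deficient

Proper divisors of 1047: sum = 1 + 3 + 349 = 353
Since 353 < 1047, 1047 is deficient.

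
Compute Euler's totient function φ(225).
120

225 = 3^2 × 5^2
φ(n) = n × ∏(1 - 1/p) for each prime p dividing n
φ(225) = 225 × (1 - 1/3) × (1 - 1/5) = 120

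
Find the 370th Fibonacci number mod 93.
55

Matrix identity: Q^n = [[F_(n+1), F_n], [F_n, F_(n-1)]] with Q = [[1,1],[1,0]].
n = 370 = 101110010₂. Square-and-multiply, entries mod 93:
Q^1 = [[1,1],[1,0]]
Q^2 = (Q^1)² = [[2,1],[1,1]]
Q^5 = (Q^2)²·Q = [[8,5],[5,3]]
Q^11 = (Q^5)²·Q = [[51,89],[89,55]]
Q^23 = (Q^11)²·Q = [[54,13],[13,41]]
Q^46 = (Q^23)² = [[16,26],[26,83]]
Q^92 = (Q^46)² = [[2,63],[63,32]]
Q^185 = (Q^92)²·Q = [[70,67],[67,3]]
Q^370 = (Q^185)² = [[89,55],[55,34]]
F_370 mod 93 = Q^370[0][1] = 55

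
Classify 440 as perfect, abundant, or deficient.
abundant

Proper divisors of 440: sum = 1 + 2 + 4 + 5 + 8 + 10 + 11 + 20 + 22 + 40 + 44 + 55 + 88 + 110 + 220 = 640
Since 640 > 440, 440 is abundant.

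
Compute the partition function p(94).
92669720

p(n) counts ways to write n as a sum of positive integers (order ignored).
Euler's pentagonal recurrence: p(k) = p(k-1) + p(k-2) - p(k-5) - p(k-7) + p(k-12) + p(k-15) - ... (offsets j(3j∓1)/2, signs ++--, p(0)=1, p(<0)=0).
DP table for k = 0..93: p(0)=1, p(1)=1, p(2)=2, p(3)=3, p(4)=5, p(5)=7, p(6)=11, p(7)=15, p(8)=22, p(9)=30, p(10)=42, p(11)=56, p(12)=77, p(13)=101, p(14)=135, p(15)=176, p(16)=231, p(17)=297, p(18)=385, p(19)=490, p(20)=627, p(21)=792, p(22)=1002, p(23)=1255, p(24)=1575, p(25)=1958, p(26)=2436, p(27)=3010, p(28)=3718, p(29)=4565, p(30)=5604, p(31)=6842, p(32)=8349, p(33)=10143, p(34)=12310, p(35)=14883, p(36)=17977, p(37)=21637, p(38)=26015, p(39)=31185, p(40)=37338, p(41)=44583, p(42)=53174, p(43)=63261, p(44)=75175, p(45)=89134, p(46)=105558, p(47)=124754, p(48)=147273, p(49)=173525, p(50)=204226, p(51)=239943, p(52)=281589, p(53)=329931, p(54)=386155, p(55)=451276, p(56)=526823, p(57)=614154, p(58)=715220, p(59)=831820, p(60)=966467, p(61)=1121505, p(62)=1300156, p(63)=1505499, p(64)=1741630, p(65)=2012558, p(66)=2323520, p(67)=2679689, p(68)=3087735, p(69)=3554345, p(70)=4087968, p(71)=4697205, p(72)=5392783, p(73)=6185689, p(74)=7089500, p(75)=8118264, p(76)=9289091, p(77)=10619863, p(78)=12132164, p(79)=13848650, p(80)=15796476, p(81)=18004327, p(82)=20506255, p(83)=23338469, p(84)=26543660, p(85)=30167357, p(86)=34262962, p(87)=38887673, p(88)=44108109, p(89)=49995925, p(90)=56634173, p(91)=64112359, p(92)=72533807, p(93)=82010177.
Final step: p(94) = p(93) + p(92) - p(89) - p(87) + p(82) + p(79) - p(72) - p(68) + p(59) + p(54) - p(43) - p(37) + p(24) + p(17) - p(2)
= 82010177 + 72533807 - 49995925 - 38887673 + 20506255 + 13848650 - 5392783 - 3087735 + 831820 + 386155 - 63261 - 21637 + 1575 + 297 - 2
= 92669720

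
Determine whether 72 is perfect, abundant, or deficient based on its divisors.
abundant

Proper divisors of 72: sum = 1 + 2 + 3 + 4 + 6 + 8 + 9 + 12 + 18 + 24 + 36 = 123
Since 123 > 72, 72 is abundant.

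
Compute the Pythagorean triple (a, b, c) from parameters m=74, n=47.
(3267, 6956, 7685)

Euclid's formula: a = m² - n², b = 2mn, c = m² + n²
m = 74, n = 47
a = 74² - 47² = 5476 - 2209 = 3267
b = 2 × 74 × 47 = 6956
c = 74² + 47² = 5476 + 2209 = 7685
Verification: 3267² + 6956² = 10673289 + 48385936 = 59059225 = 7685² ✓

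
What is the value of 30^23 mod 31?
30

Repeated squaring. Binary of 23 = 10111.
30^1 ≡ 30 (mod 31); 30^2 ≡ 1 (mod 31); 30^4 ≡ 1 (mod 31); 30^8 ≡ 1 (mod 31); 30^16 ≡ 1 (mod 31)
30^23 = 30^1 × 30^2 × 30^4 × 30^16 ≡ 30 (mod 31)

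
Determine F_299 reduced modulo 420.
341

Matrix identity: Q^n = [[F_(n+1), F_n], [F_n, F_(n-1)]] with Q = [[1,1],[1,0]].
n = 299 = 100101011₂. Square-and-multiply, entries mod 420:
Q^1 = [[1,1],[1,0]]
Q^2 = (Q^1)² = [[2,1],[1,1]]
Q^4 = (Q^2)² = [[5,3],[3,2]]
Q^9 = (Q^4)²·Q = [[55,34],[34,21]]
Q^18 = (Q^9)² = [[401,64],[64,337]]
Q^37 = (Q^18)²·Q = [[29,257],[257,192]]
Q^74 = (Q^37)² = [[110,97],[97,13]]
Q^149 = (Q^74)²·Q = [[260,89],[89,171]]
Q^299 = (Q^149)²·Q = [[60,341],[341,139]]
F_299 mod 420 = Q^299[0][1] = 341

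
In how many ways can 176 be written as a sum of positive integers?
476715857290

p(n) counts ways to write n as a sum of positive integers (order ignored).
Euler's pentagonal recurrence: p(k) = p(k-1) + p(k-2) - p(k-5) - p(k-7) + p(k-12) + p(k-15) - ... (offsets j(3j∓1)/2, signs ++--, p(0)=1, p(<0)=0).
DP table for k = 0..175: p(0)=1, p(1)=1, p(2)=2, p(3)=3, p(4)=5, p(5)=7, p(6)=11, p(7)=15, p(8)=22, p(9)=30, p(10)=42, p(11)=56, p(12)=77, p(13)=101, p(14)=135, p(15)=176, p(16)=231, p(17)=297, p(18)=385, p(19)=490, p(20)=627, p(21)=792, p(22)=1002, p(23)=1255, p(24)=1575, p(25)=1958, p(26)=2436, p(27)=3010, p(28)=3718, p(29)=4565, p(30)=5604, p(31)=6842, p(32)=8349, p(33)=10143, p(34)=12310, p(35)=14883, p(36)=17977, p(37)=21637, p(38)=26015, p(39)=31185, p(40)=37338, p(41)=44583, p(42)=53174, p(43)=63261, p(44)=75175, p(45)=89134, p(46)=105558, p(47)=124754, p(48)=147273, p(49)=173525, p(50)=204226, p(51)=239943, p(52)=281589, p(53)=329931, p(54)=386155, p(55)=451276, p(56)=526823, p(57)=614154, p(58)=715220, p(59)=831820, p(60)=966467, p(61)=1121505, p(62)=1300156, p(63)=1505499, p(64)=1741630, p(65)=2012558, p(66)=2323520, p(67)=2679689, p(68)=3087735, p(69)=3554345, p(70)=4087968, p(71)=4697205, p(72)=5392783, p(73)=6185689, p(74)=7089500, p(75)=8118264, p(76)=9289091, p(77)=10619863, p(78)=12132164, p(79)=13848650, p(80)=15796476, p(81)=18004327, p(82)=20506255, p(83)=23338469, p(84)=26543660, p(85)=30167357, p(86)=34262962, p(87)=38887673, p(88)=44108109, p(89)=49995925, p(90)=56634173, p(91)=64112359, p(92)=72533807, p(93)=82010177, p(94)=92669720, p(95)=104651419, p(96)=118114304, p(97)=133230930, p(98)=150198136, p(99)=169229875, p(100)=190569292, p(101)=214481126, p(102)=241265379, p(103)=271248950, p(104)=304801365, p(105)=342325709, p(106)=384276336, p(107)=431149389, p(108)=483502844, p(109)=541946240, p(110)=607163746, p(111)=679903203, p(112)=761002156, p(113)=851376628, p(114)=952050665, p(115)=1064144451, p(116)=1188908248, p(117)=1327710076, p(118)=1482074143, p(119)=1653668665, p(120)=1844349560, p(121)=2056148051, p(122)=2291320912, p(123)=2552338241, p(124)=2841940500, p(125)=3163127352, p(126)=3519222692, p(127)=3913864295, p(128)=4351078600, p(129)=4835271870, p(130)=5371315400, p(131)=5964539504, p(132)=6620830889, p(133)=7346629512, p(134)=8149040695, p(135)=9035836076, p(136)=10015581680, p(137)=11097645016, p(138)=12292341831, p(139)=13610949895, p(140)=15065878135, p(141)=16670689208, p(142)=18440293320, p(143)=20390982757, p(144)=22540654445, p(145)=24908858009, p(146)=27517052599, p(147)=30388671978, p(148)=33549419497, p(149)=37027355200, p(150)=40853235313, p(151)=45060624582, p(152)=49686288421, p(153)=54770336324, p(154)=60356673280, p(155)=66493182097, p(156)=73232243759, p(157)=80630964769, p(158)=88751778802, p(159)=97662728555, p(160)=107438159466, p(161)=118159068427, p(162)=129913904637, p(163)=142798995930, p(164)=156919475295, p(165)=172389800255, p(166)=189334822579, p(167)=207890420102, p(168)=228204732751, p(169)=250438925115, p(170)=274768617130, p(171)=301384802048, p(172)=330495499613, p(173)=362326859895, p(174)=397125074750, p(175)=435157697830.
Final step: p(176) = p(175) + p(174) - p(171) - p(169) + p(164) + p(161) - p(154) - p(150) + p(141) + p(136) - p(125) - p(119) + p(106) + p(99) - p(84) - p(76) + p(59) + p(50) - p(31) - p(21) + p(0)
= 435157697830 + 397125074750 - 301384802048 - 250438925115 + 156919475295 + 118159068427 - 60356673280 - 40853235313 + 16670689208 + 10015581680 - 3163127352 - 1653668665 + 384276336 + 169229875 - 26543660 - 9289091 + 831820 + 204226 - 6842 - 792 + 1
= 476715857290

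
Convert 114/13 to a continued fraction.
[8; 1, 3, 3]

Euclidean algorithm steps:
114 = 8 × 13 + 10
13 = 1 × 10 + 3
10 = 3 × 3 + 1
3 = 3 × 1 + 0
Continued fraction: [8; 1, 3, 3]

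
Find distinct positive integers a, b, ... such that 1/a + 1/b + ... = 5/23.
1/5 + 1/58 + 1/6670

Greedy algorithm:
5/23: ceiling(23/5) = 5, use 1/5
2/115: ceiling(115/2) = 58, use 1/58
1/6670: ceiling(6670/1) = 6670, use 1/6670
Result: 5/23 = 1/5 + 1/58 + 1/6670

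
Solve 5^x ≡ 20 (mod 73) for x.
17

Baby-step giant-step with step n = ⌈√73⌉ = 9.
Baby steps 5^j mod 73 (j:value) for j=0..8: 0:1, 1:5, 2:25, 3:52, 4:41, 5:59, 6:3, 7:15, 8:2.
Giant-step multiplier: 5^(-9) ≡ 5^(72-9) = 5^63 ≡ 22 (mod 73).
Giant steps γ_i = 20·22^i mod 73: γ_0=20, γ_1=2 (in table at j=8).
x = i·n + j = 1·9 + 8 = 17.
Check: 5^17 ≡ 20 (mod 73).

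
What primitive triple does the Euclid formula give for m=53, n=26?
(2133, 2756, 3485)

Euclid's formula: a = m² - n², b = 2mn, c = m² + n²
m = 53, n = 26
a = 53² - 26² = 2809 - 676 = 2133
b = 2 × 53 × 26 = 2756
c = 53² + 26² = 2809 + 676 = 3485
Verification: 2133² + 2756² = 4549689 + 7595536 = 12145225 = 3485² ✓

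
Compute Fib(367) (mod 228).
13

Matrix identity: Q^n = [[F_(n+1), F_n], [F_n, F_(n-1)]] with Q = [[1,1],[1,0]].
n = 367 = 101101111₂. Square-and-multiply, entries mod 228:
Q^1 = [[1,1],[1,0]]
Q^2 = (Q^1)² = [[2,1],[1,1]]
Q^5 = (Q^2)²·Q = [[8,5],[5,3]]
Q^11 = (Q^5)²·Q = [[144,89],[89,55]]
Q^22 = (Q^11)² = [[157,155],[155,2]]
Q^45 = (Q^22)²·Q = [[131,110],[110,21]]
Q^91 = (Q^45)²·Q = [[153,77],[77,76]]
Q^183 = (Q^91)²·Q = [[3,154],[154,77]]
Q^367 = (Q^183)²·Q = [[21,13],[13,8]]
F_367 mod 228 = Q^367[0][1] = 13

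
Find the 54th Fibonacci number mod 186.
116

Matrix identity: Q^n = [[F_(n+1), F_n], [F_n, F_(n-1)]] with Q = [[1,1],[1,0]].
n = 54 = 110110₂. Square-and-multiply, entries mod 186:
Q^1 = [[1,1],[1,0]]
Q^3 = (Q^1)²·Q = [[3,2],[2,1]]
Q^6 = (Q^3)² = [[13,8],[8,5]]
Q^13 = (Q^6)²·Q = [[5,47],[47,144]]
Q^27 = (Q^13)²·Q = [[123,2],[2,121]]
Q^54 = (Q^27)² = [[67,116],[116,137]]
F_54 mod 186 = Q^54[0][1] = 116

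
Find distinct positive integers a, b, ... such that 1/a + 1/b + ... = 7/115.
1/17 + 1/489 + 1/955995

Greedy algorithm:
7/115: ceiling(115/7) = 17, use 1/17
4/1955: ceiling(1955/4) = 489, use 1/489
1/955995: ceiling(955995/1) = 955995, use 1/955995
Result: 7/115 = 1/17 + 1/489 + 1/955995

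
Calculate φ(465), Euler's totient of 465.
240

465 = 3 × 5 × 31
φ(n) = n × ∏(1 - 1/p) for each prime p dividing n
φ(465) = 465 × (1 - 1/3) × (1 - 1/5) × (1 - 1/31) = 240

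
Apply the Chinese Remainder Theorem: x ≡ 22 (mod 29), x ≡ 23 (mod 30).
863

Using Chinese Remainder Theorem:
M = 29 × 30 = 870
M1 = 30, M2 = 29
y1 = 30^(-1) mod 29 = 1
y2 = 29^(-1) mod 30 = 29
x = (22×30×1 + 23×29×29) mod 870 = 863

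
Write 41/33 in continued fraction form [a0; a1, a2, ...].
[1; 4, 8]

Euclidean algorithm steps:
41 = 1 × 33 + 8
33 = 4 × 8 + 1
8 = 8 × 1 + 0
Continued fraction: [1; 4, 8]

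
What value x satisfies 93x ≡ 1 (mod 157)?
130

gcd(93, 157) = 1, so the inverse exists.
Extended Euclidean algorithm on (157, 93):
157 = 1 × 93 + 64  ⟹  64 = (1)·157 + (-1)·93
93 = 1 × 64 + 29  ⟹  29 = (-1)·157 + (2)·93
64 = 2 × 29 + 6  ⟹  6 = (3)·157 + (-5)·93
29 = 4 × 6 + 5  ⟹  5 = (-13)·157 + (22)·93
6 = 1 × 5 + 1  ⟹  1 = (16)·157 + (-27)·93
So (-27)·93 ≡ 1 (mod 157), i.e. 93^(-1) ≡ -27 ≡ 130 (mod 157).
Check: 93 × 130 = 12090 ≡ 1 (mod 157)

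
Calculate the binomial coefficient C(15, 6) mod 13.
0

Using Lucas' theorem:
Write n=15 and k=6 in base 13:
n in base 13: [1, 2]
k in base 13: [0, 6]
C(15,6) mod 13 = ∏ C(n_i, k_i) mod 13
Digit binomials (mod 13): C(1,0) = 1; C(2,6) = 0 (k_i > n_i)
Product: 1 × 0 = 0 ≡ 0 (mod 13)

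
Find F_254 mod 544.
409

Matrix identity: Q^n = [[F_(n+1), F_n], [F_n, F_(n-1)]] with Q = [[1,1],[1,0]].
n = 254 = 11111110₂. Square-and-multiply, entries mod 544:
Q^1 = [[1,1],[1,0]]
Q^3 = (Q^1)²·Q = [[3,2],[2,1]]
Q^7 = (Q^3)²·Q = [[21,13],[13,8]]
Q^15 = (Q^7)²·Q = [[443,66],[66,377]]
Q^31 = (Q^15)²·Q = [[133,413],[413,264]]
Q^63 = (Q^31)²·Q = [[251,34],[34,217]]
Q^127 = (Q^63)²·Q = [[101,509],[509,136]]
Q^254 = (Q^127)² = [[2,409],[409,137]]
F_254 mod 544 = Q^254[0][1] = 409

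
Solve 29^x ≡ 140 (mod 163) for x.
72

Baby-step giant-step with step n = ⌈√163⌉ = 13.
Baby steps 29^j mod 163 (j:value) for j=0..12: 0:1, 1:29, 2:26, 3:102, 4:24, 5:44, 6:135, 7:3, 8:87, 9:78, 10:143, 11:72, 12:132.
Giant-step multiplier: 29^(-13) ≡ 29^(162-13) = 29^149 ≡ 130 (mod 163).
Giant steps γ_i = 140·130^i mod 163: γ_0=140, γ_1=107, γ_2=55, γ_3=141, γ_4=74, γ_5=3 (in table at j=7).
x = i·n + j = 5·13 + 7 = 72.
Check: 29^72 ≡ 140 (mod 163).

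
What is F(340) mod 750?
255

Matrix identity: Q^n = [[F_(n+1), F_n], [F_n, F_(n-1)]] with Q = [[1,1],[1,0]].
n = 340 = 101010100₂. Square-and-multiply, entries mod 750:
Q^1 = [[1,1],[1,0]]
Q^2 = (Q^1)² = [[2,1],[1,1]]
Q^5 = (Q^2)²·Q = [[8,5],[5,3]]
Q^10 = (Q^5)² = [[89,55],[55,34]]
Q^21 = (Q^10)²·Q = [[461,446],[446,15]]
Q^42 = (Q^21)² = [[437,46],[46,391]]
Q^85 = (Q^42)²·Q = [[173,335],[335,588]]
Q^170 = (Q^85)² = [[404,685],[685,469]]
Q^340 = (Q^170)² = [[191,255],[255,686]]
F_340 mod 750 = Q^340[0][1] = 255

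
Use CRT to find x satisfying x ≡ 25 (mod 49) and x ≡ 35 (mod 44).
123

Using Chinese Remainder Theorem:
M = 49 × 44 = 2156
M1 = 44, M2 = 49
y1 = 44^(-1) mod 49 = 39
y2 = 49^(-1) mod 44 = 9
x = (25×44×39 + 35×49×9) mod 2156 = 123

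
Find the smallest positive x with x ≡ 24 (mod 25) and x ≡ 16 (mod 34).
424

Using Chinese Remainder Theorem:
M = 25 × 34 = 850
M1 = 34, M2 = 25
y1 = 34^(-1) mod 25 = 14
y2 = 25^(-1) mod 34 = 15
x = (24×34×14 + 16×25×15) mod 850 = 424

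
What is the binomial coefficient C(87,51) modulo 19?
0

Using Lucas' theorem:
Write n=87 and k=51 in base 19:
n in base 19: [4, 11]
k in base 19: [2, 13]
C(87,51) mod 19 = ∏ C(n_i, k_i) mod 19
Digit binomials (mod 19): C(4,2) = 6; C(11,13) = 0 (k_i > n_i)
Product: 6 × 0 = 0 ≡ 0 (mod 19)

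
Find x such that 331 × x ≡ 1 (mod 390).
271

gcd(331, 390) = 1, so the inverse exists.
Extended Euclidean algorithm on (390, 331):
390 = 1 × 331 + 59  ⟹  59 = (1)·390 + (-1)·331
331 = 5 × 59 + 36  ⟹  36 = (-5)·390 + (6)·331
59 = 1 × 36 + 23  ⟹  23 = (6)·390 + (-7)·331
36 = 1 × 23 + 13  ⟹  13 = (-11)·390 + (13)·331
23 = 1 × 13 + 10  ⟹  10 = (17)·390 + (-20)·331
13 = 1 × 10 + 3  ⟹  3 = (-28)·390 + (33)·331
10 = 3 × 3 + 1  ⟹  1 = (101)·390 + (-119)·331
So (-119)·331 ≡ 1 (mod 390), i.e. 331^(-1) ≡ -119 ≡ 271 (mod 390).
Check: 331 × 271 = 89701 ≡ 1 (mod 390)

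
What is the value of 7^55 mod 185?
118

Repeated squaring. Binary of 55 = 110111.
7^1 ≡ 7 (mod 185); 7^2 ≡ 49 (mod 185); 7^4 ≡ 181 (mod 185); 7^8 ≡ 16 (mod 185); 7^16 ≡ 71 (mod 185); 7^32 ≡ 46 (mod 185)
7^55 = 7^1 × 7^2 × 7^4 × 7^16 × 7^32 ≡ 118 (mod 185)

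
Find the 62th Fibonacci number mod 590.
121

Matrix identity: Q^n = [[F_(n+1), F_n], [F_n, F_(n-1)]] with Q = [[1,1],[1,0]].
n = 62 = 111110₂. Square-and-multiply, entries mod 590:
Q^1 = [[1,1],[1,0]]
Q^3 = (Q^1)²·Q = [[3,2],[2,1]]
Q^7 = (Q^3)²·Q = [[21,13],[13,8]]
Q^15 = (Q^7)²·Q = [[397,20],[20,377]]
Q^31 = (Q^15)²·Q = [[29,479],[479,140]]
Q^62 = (Q^31)² = [[182,121],[121,61]]
F_62 mod 590 = Q^62[0][1] = 121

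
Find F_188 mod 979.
945

Matrix identity: Q^n = [[F_(n+1), F_n], [F_n, F_(n-1)]] with Q = [[1,1],[1,0]].
n = 188 = 10111100₂. Square-and-multiply, entries mod 979:
Q^1 = [[1,1],[1,0]]
Q^2 = (Q^1)² = [[2,1],[1,1]]
Q^5 = (Q^2)²·Q = [[8,5],[5,3]]
Q^11 = (Q^5)²·Q = [[144,89],[89,55]]
Q^23 = (Q^11)²·Q = [[355,266],[266,89]]
Q^47 = (Q^23)²·Q = [[626,2],[2,624]]
Q^94 = (Q^47)² = [[280,542],[542,717]]
Q^188 = (Q^94)² = [[144,945],[945,178]]
F_188 mod 979 = Q^188[0][1] = 945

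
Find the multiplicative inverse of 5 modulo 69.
14

gcd(5, 69) = 1, so the inverse exists.
Extended Euclidean algorithm on (69, 5):
69 = 13 × 5 + 4  ⟹  4 = (1)·69 + (-13)·5
5 = 1 × 4 + 1  ⟹  1 = (-1)·69 + (14)·5
So (14)·5 ≡ 1 (mod 69), i.e. 5^(-1) ≡ 14 (mod 69).
Check: 5 × 14 = 70 ≡ 1 (mod 69)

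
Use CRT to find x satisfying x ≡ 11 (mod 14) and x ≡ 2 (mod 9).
11

Using Chinese Remainder Theorem:
M = 14 × 9 = 126
M1 = 9, M2 = 14
y1 = 9^(-1) mod 14 = 11
y2 = 14^(-1) mod 9 = 2
x = (11×9×11 + 2×14×2) mod 126 = 11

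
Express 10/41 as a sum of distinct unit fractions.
1/5 + 1/23 + 1/2358 + 1/11117970

Greedy algorithm:
10/41: ceiling(41/10) = 5, use 1/5
9/205: ceiling(205/9) = 23, use 1/23
2/4715: ceiling(4715/2) = 2358, use 1/2358
1/11117970: ceiling(11117970/1) = 11117970, use 1/11117970
Result: 10/41 = 1/5 + 1/23 + 1/2358 + 1/11117970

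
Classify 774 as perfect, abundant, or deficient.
abundant

Proper divisors of 774: sum = 1 + 2 + 3 + 6 + 9 + 18 + 43 + 86 + 129 + 258 + 387 = 942
Since 942 > 774, 774 is abundant.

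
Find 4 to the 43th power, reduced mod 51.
13

Repeated squaring. Binary of 43 = 101011.
4^1 ≡ 4 (mod 51); 4^2 ≡ 16 (mod 51); 4^4 ≡ 1 (mod 51); 4^8 ≡ 1 (mod 51); 4^16 ≡ 1 (mod 51); 4^32 ≡ 1 (mod 51)
4^43 = 4^1 × 4^2 × 4^8 × 4^32 ≡ 13 (mod 51)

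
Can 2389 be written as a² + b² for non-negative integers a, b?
25² + 42² (a=25, b=42)

Factorization: 2389 = 2389
By Fermat: n is sum of two squares iff every prime p ≡ 3 (mod 4) appears to even power.
All primes ≡ 3 (mod 4) appear to even power.
Search a = 0, 1, 2, … for 2389 - a² a perfect square: first hit at a = 25: 2389 - 625 = 1764 = 42².
2389 = 25² + 42² = 625 + 1764 ✓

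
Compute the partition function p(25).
1958

p(n) counts ways to write n as a sum of positive integers (order ignored).
Euler's pentagonal recurrence: p(k) = p(k-1) + p(k-2) - p(k-5) - p(k-7) + p(k-12) + p(k-15) - ... (offsets j(3j∓1)/2, signs ++--, p(0)=1, p(<0)=0).
DP table for k = 0..24: p(0)=1, p(1)=1, p(2)=2, p(3)=3, p(4)=5, p(5)=7, p(6)=11, p(7)=15, p(8)=22, p(9)=30, p(10)=42, p(11)=56, p(12)=77, p(13)=101, p(14)=135, p(15)=176, p(16)=231, p(17)=297, p(18)=385, p(19)=490, p(20)=627, p(21)=792, p(22)=1002, p(23)=1255, p(24)=1575.
Final step: p(25) = p(24) + p(23) - p(20) - p(18) + p(13) + p(10) - p(3)
= 1575 + 1255 - 627 - 385 + 101 + 42 - 3
= 1958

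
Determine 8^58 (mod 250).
34

Repeated squaring. Binary of 58 = 111010.
8^1 ≡ 8 (mod 250); 8^2 ≡ 64 (mod 250); 8^4 ≡ 96 (mod 250); 8^8 ≡ 216 (mod 250); 8^16 ≡ 156 (mod 250); 8^32 ≡ 86 (mod 250)
8^58 = 8^2 × 8^8 × 8^16 × 8^32 ≡ 34 (mod 250)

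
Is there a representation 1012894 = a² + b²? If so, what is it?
Not possible

Factorization: 1012894 = 2 × 17 × 31^3
By Fermat: n is sum of two squares iff every prime p ≡ 3 (mod 4) appears to even power.
Prime(s) ≡ 3 (mod 4) with odd exponent: [(31, 3)]
Therefore 1012894 cannot be expressed as a² + b².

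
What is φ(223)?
222

223 = 223
φ(n) = n × ∏(1 - 1/p) for each prime p dividing n
φ(223) = 223 × (1 - 1/223) = 222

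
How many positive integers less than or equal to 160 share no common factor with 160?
64

160 = 2^5 × 5
φ(n) = n × ∏(1 - 1/p) for each prime p dividing n
φ(160) = 160 × (1 - 1/2) × (1 - 1/5) = 64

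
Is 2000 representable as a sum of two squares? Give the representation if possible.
8² + 44² (a=8, b=44)

Factorization: 2000 = 2^4 × 5^3
By Fermat: n is sum of two squares iff every prime p ≡ 3 (mod 4) appears to even power.
All primes ≡ 3 (mod 4) appear to even power.
Search a = 0, 1, 2, … for 2000 - a² a perfect square: first hit at a = 8: 2000 - 64 = 1936 = 44².
2000 = 8² + 44² = 64 + 1936 ✓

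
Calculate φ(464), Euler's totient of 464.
224

464 = 2^4 × 29
φ(n) = n × ∏(1 - 1/p) for each prime p dividing n
φ(464) = 464 × (1 - 1/2) × (1 - 1/29) = 224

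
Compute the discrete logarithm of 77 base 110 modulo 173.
122

Baby-step giant-step with step n = ⌈√173⌉ = 14.
Baby steps 110^j mod 173 (j:value) for j=0..13: 0:1, 1:110, 2:163, 3:111, 4:100, 5:101, 6:38, 7:28, 8:139, 9:66, 10:167, 11:32, 12:60, 13:26.
Giant-step multiplier: 110^(-14) ≡ 110^(172-14) = 110^158 ≡ 126 (mod 173).
Giant steps γ_i = 77·126^i mod 173: γ_0=77, γ_1=14, γ_2=34, γ_3=132, γ_4=24, γ_5=83, γ_6=78, γ_7=140, γ_8=167 (in table at j=10).
x = i·n + j = 8·14 + 10 = 122.
Check: 110^122 ≡ 77 (mod 173).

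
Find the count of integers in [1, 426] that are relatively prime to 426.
140

426 = 2 × 3 × 71
φ(n) = n × ∏(1 - 1/p) for each prime p dividing n
φ(426) = 426 × (1 - 1/2) × (1 - 1/3) × (1 - 1/71) = 140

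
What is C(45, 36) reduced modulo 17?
4

Using Lucas' theorem:
Write n=45 and k=36 in base 17:
n in base 17: [2, 11]
k in base 17: [2, 2]
C(45,36) mod 17 = ∏ C(n_i, k_i) mod 17
Digit binomials (mod 17): C(2,2) = 1; C(11,2) = 55 ≡ 4
Product: 1 × 4 = 4 ≡ 4 (mod 17)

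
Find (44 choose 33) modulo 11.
4

Using Lucas' theorem:
Write n=44 and k=33 in base 11:
n in base 11: [4, 0]
k in base 11: [3, 0]
C(44,33) mod 11 = ∏ C(n_i, k_i) mod 11
Digit binomials (mod 11): C(4,3) = 4; C(0,0) = 1
Product: 4 × 1 = 4 ≡ 4 (mod 11)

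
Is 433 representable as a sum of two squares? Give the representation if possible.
12² + 17² (a=12, b=17)

Factorization: 433 = 433
By Fermat: n is sum of two squares iff every prime p ≡ 3 (mod 4) appears to even power.
All primes ≡ 3 (mod 4) appear to even power.
Search a = 0, 1, 2, … for 433 - a² a perfect square: first hit at a = 12: 433 - 144 = 289 = 17².
433 = 12² + 17² = 144 + 289 ✓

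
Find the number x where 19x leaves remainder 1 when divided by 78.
37

gcd(19, 78) = 1, so the inverse exists.
Extended Euclidean algorithm on (78, 19):
78 = 4 × 19 + 2  ⟹  2 = (1)·78 + (-4)·19
19 = 9 × 2 + 1  ⟹  1 = (-9)·78 + (37)·19
So (37)·19 ≡ 1 (mod 78), i.e. 19^(-1) ≡ 37 (mod 78).
Check: 19 × 37 = 703 ≡ 1 (mod 78)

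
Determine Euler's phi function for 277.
276

277 = 277
φ(n) = n × ∏(1 - 1/p) for each prime p dividing n
φ(277) = 277 × (1 - 1/277) = 276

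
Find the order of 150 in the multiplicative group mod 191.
19

191 is prime, so ord(150) divides φ(191) = 190.
Divisors of 190: 1, 2, 5, 10, 19, 38, 95, 190.
Repeated squaring: 150^1 ≡ 150, 150^2 ≡ 153, 150^4 ≡ 107, 150^8 ≡ 180, 150^16 ≡ 121, 150^32 ≡ 125, 150^64 ≡ 154, 150^128 ≡ 32 (mod 191).
Test 150^d mod 191 for each divisor d in increasing order:
150^1 ≡ 150
150^2 ≡ 153
150^5 = 150^4·150^1 ≡ 6
150^10 = 150^8·150^2 ≡ 36
150^19 = 150^16·150^2·150^1 ≡ 1  ← first divisor giving 1
The order is 19.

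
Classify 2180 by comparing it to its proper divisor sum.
abundant

Proper divisors of 2180: sum = 1 + 2 + 4 + 5 + 10 + 20 + 109 + 218 + 436 + 545 + 1090 = 2440
Since 2440 > 2180, 2180 is abundant.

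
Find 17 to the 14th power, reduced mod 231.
163

Repeated squaring. Binary of 14 = 1110.
17^1 ≡ 17 (mod 231); 17^2 ≡ 58 (mod 231); 17^4 ≡ 130 (mod 231); 17^8 ≡ 37 (mod 231)
17^14 = 17^2 × 17^4 × 17^8 ≡ 163 (mod 231)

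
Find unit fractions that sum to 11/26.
1/3 + 1/12 + 1/156

Greedy algorithm:
11/26: ceiling(26/11) = 3, use 1/3
7/78: ceiling(78/7) = 12, use 1/12
1/156: ceiling(156/1) = 156, use 1/156
Result: 11/26 = 1/3 + 1/12 + 1/156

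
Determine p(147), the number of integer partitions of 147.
30388671978

p(n) counts ways to write n as a sum of positive integers (order ignored).
Euler's pentagonal recurrence: p(k) = p(k-1) + p(k-2) - p(k-5) - p(k-7) + p(k-12) + p(k-15) - ... (offsets j(3j∓1)/2, signs ++--, p(0)=1, p(<0)=0).
DP table for k = 0..146: p(0)=1, p(1)=1, p(2)=2, p(3)=3, p(4)=5, p(5)=7, p(6)=11, p(7)=15, p(8)=22, p(9)=30, p(10)=42, p(11)=56, p(12)=77, p(13)=101, p(14)=135, p(15)=176, p(16)=231, p(17)=297, p(18)=385, p(19)=490, p(20)=627, p(21)=792, p(22)=1002, p(23)=1255, p(24)=1575, p(25)=1958, p(26)=2436, p(27)=3010, p(28)=3718, p(29)=4565, p(30)=5604, p(31)=6842, p(32)=8349, p(33)=10143, p(34)=12310, p(35)=14883, p(36)=17977, p(37)=21637, p(38)=26015, p(39)=31185, p(40)=37338, p(41)=44583, p(42)=53174, p(43)=63261, p(44)=75175, p(45)=89134, p(46)=105558, p(47)=124754, p(48)=147273, p(49)=173525, p(50)=204226, p(51)=239943, p(52)=281589, p(53)=329931, p(54)=386155, p(55)=451276, p(56)=526823, p(57)=614154, p(58)=715220, p(59)=831820, p(60)=966467, p(61)=1121505, p(62)=1300156, p(63)=1505499, p(64)=1741630, p(65)=2012558, p(66)=2323520, p(67)=2679689, p(68)=3087735, p(69)=3554345, p(70)=4087968, p(71)=4697205, p(72)=5392783, p(73)=6185689, p(74)=7089500, p(75)=8118264, p(76)=9289091, p(77)=10619863, p(78)=12132164, p(79)=13848650, p(80)=15796476, p(81)=18004327, p(82)=20506255, p(83)=23338469, p(84)=26543660, p(85)=30167357, p(86)=34262962, p(87)=38887673, p(88)=44108109, p(89)=49995925, p(90)=56634173, p(91)=64112359, p(92)=72533807, p(93)=82010177, p(94)=92669720, p(95)=104651419, p(96)=118114304, p(97)=133230930, p(98)=150198136, p(99)=169229875, p(100)=190569292, p(101)=214481126, p(102)=241265379, p(103)=271248950, p(104)=304801365, p(105)=342325709, p(106)=384276336, p(107)=431149389, p(108)=483502844, p(109)=541946240, p(110)=607163746, p(111)=679903203, p(112)=761002156, p(113)=851376628, p(114)=952050665, p(115)=1064144451, p(116)=1188908248, p(117)=1327710076, p(118)=1482074143, p(119)=1653668665, p(120)=1844349560, p(121)=2056148051, p(122)=2291320912, p(123)=2552338241, p(124)=2841940500, p(125)=3163127352, p(126)=3519222692, p(127)=3913864295, p(128)=4351078600, p(129)=4835271870, p(130)=5371315400, p(131)=5964539504, p(132)=6620830889, p(133)=7346629512, p(134)=8149040695, p(135)=9035836076, p(136)=10015581680, p(137)=11097645016, p(138)=12292341831, p(139)=13610949895, p(140)=15065878135, p(141)=16670689208, p(142)=18440293320, p(143)=20390982757, p(144)=22540654445, p(145)=24908858009, p(146)=27517052599.
Final step: p(147) = p(146) + p(145) - p(142) - p(140) + p(135) + p(132) - p(125) - p(121) + p(112) + p(107) - p(96) - p(90) + p(77) + p(70) - p(55) - p(47) + p(30) + p(21) - p(2)
= 27517052599 + 24908858009 - 18440293320 - 15065878135 + 9035836076 + 6620830889 - 3163127352 - 2056148051 + 761002156 + 431149389 - 118114304 - 56634173 + 10619863 + 4087968 - 451276 - 124754 + 5604 + 792 - 2
= 30388671978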